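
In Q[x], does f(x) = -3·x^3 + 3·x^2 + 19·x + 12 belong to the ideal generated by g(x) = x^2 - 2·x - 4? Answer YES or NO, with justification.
NO

In Q[x] the ideal (g) consists of all multiples of g, so f ∈ (g) iff g | f, i.e. iff the remainder of f on division by g is 0. Divide f by g (g is monic, so eliminate the leading term of the running remainder at each step):
  leading term -3·x^3: subtract (-3·x)·g(x) = -3·x^3 + 6·x^2 + 12·x, leaving -3·x^2 + 7·x + 12
  leading term -3·x^2: subtract (-3)·g(x) = -3·x^2 + 6·x + 12, leaving x
The remainder r(x) = x ≠ 0 (and deg r < deg g), so g ∤ f, i.e. f ∉ (g).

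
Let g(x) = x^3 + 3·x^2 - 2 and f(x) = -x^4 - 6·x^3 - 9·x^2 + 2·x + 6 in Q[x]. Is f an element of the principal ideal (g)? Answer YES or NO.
YES

In Q[x] the ideal (g) consists of all multiples of g, so f ∈ (g) iff g | f, i.e. iff the remainder of f on division by g is 0. Divide f by g (g is monic, so eliminate the leading term of the running remainder at each step):
  leading term -x^4: subtract (-x)·g(x) = -x^4 - 3·x^3 + 2·x, leaving -3·x^3 - 9·x^2 + 6
  leading term -3·x^3: subtract (-3)·g(x) = -3·x^3 - 9·x^2 + 6, leaving 0
The remainder is 0, so f(x) = g(x) · h(x) with h(x) = -x - 3. Hence g | f, i.e. f ∈ (g).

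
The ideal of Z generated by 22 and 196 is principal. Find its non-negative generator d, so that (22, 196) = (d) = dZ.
(22, 196) = (2); d = 2

In the PID Z, (a, b) is generated by gcd(a, b). Compute gcd(196, 22) with the extended Euclidean algorithm, tracking rows (r, s, t) with s·196 + t·22 = r:
  row A: (196, 1, 0)   [1·196 + 0·22 = 196]
  row B: (22, 0, 1)   [0·196 + 1·22 = 22]
  196 = 8·22 + 20   → row C = row A − 8·row B = (20, 1, −8)   [check: 1·196 − 8·22 = 20]
  22 = 1·20 + 2   → row D = row B − 1·row C = (2, −1, 9)   [check: −1·196 + 9·22 = 2]
  20 = 10·2 + 0   → remainder 0, stop. gcd = 2 (last nonzero row D).
So gcd(22, 196) = 2, with Bézout identity −1·196 + 9·22 = 2. Containment (⊇): the Bézout identity exhibits 2 as an element of (22, 196), giving (2) ⊆ (22, 196). Containment (⊆): since 2 | 22 and 2 | 196 (22 = 2·11, 196 = 2·98), every Z-linear combination of 22 and 196 is divisible by 2, so (22, 196) ⊆ (2). Therefore (22, 196) = (2), d = 2.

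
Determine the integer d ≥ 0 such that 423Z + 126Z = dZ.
(423, 126) = (9); d = 9

In the PID Z, (a, b) is generated by gcd(a, b). Compute gcd(423, 126) with the extended Euclidean algorithm, tracking rows (r, s, t) with s·423 + t·126 = r:
  row A: (423, 1, 0)   [1·423 + 0·126 = 423]
  row B: (126, 0, 1)   [0·423 + 1·126 = 126]
  423 = 3·126 + 45   → row C = row A − 3·row B = (45, 1, −3)   [check: 1·423 − 3·126 = 45]
  126 = 2·45 + 36   → row D = row B − 2·row C = (36, −2, 7)   [check: −2·423 + 7·126 = 36]
  45 = 1·36 + 9   → row E = row C − 1·row D = (9, 3, −10)   [check: 3·423 − 10·126 = 9]
  36 = 4·9 + 0   → remainder 0, stop. gcd = 9 (last nonzero row E).
So gcd(423, 126) = 9, with Bézout identity 3·423 − 10·126 = 9. Containment (⊇): the Bézout identity exhibits 9 as an element of (423, 126), giving (9) ⊆ (423, 126). Containment (⊆): since 9 | 423 and 9 | 126 (423 = 9·47, 126 = 9·14), every Z-linear combination of 423 and 126 is divisible by 9, so (423, 126) ⊆ (9). Therefore (423, 126) = (9), d = 9.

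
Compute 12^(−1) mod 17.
12^(−1) ≡ 10 (mod 17)

Apply the extended Euclidean algorithm to (17, 12), tracking rows (r, s, t) with s·17 + t·12 = r. Each division r_prev = q·r_cur + r_new produces the new row as (previous row) − q·(current row):
  row A: (17, 1, 0)   [1·17 + 0·12 = 17]
  row B: (12, 0, 1)   [0·17 + 1·12 = 12]
  17 = 1·12 + 5   → row C = row A − 1·row B = (5, 1, −1)   [check: 1·17 − 1·12 = 5]
  12 = 2·5 + 2   → row D = row B − 2·row C = (2, −2, 3)   [check: −2·17 + 3·12 = 2]
  5 = 2·2 + 1   → row E = row C − 2·row D = (1, 5, −7)   [check: 5·17 − 7·12 = 1]
  2 = 2·1 + 0   → remainder 0, stop. gcd = 1 (last nonzero row E).
The gcd is 1, so 12 is invertible mod 17. The last nonzero row gives 5·17 − 7·12 = 1, so t = −7. So 12^(−1) ≡ −7 ≡ 10 (mod 17). Verify: 12 · 10 = 120 ≡ 1 (mod 17). ✓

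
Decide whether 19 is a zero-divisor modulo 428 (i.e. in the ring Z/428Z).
NO

gcd(19, 428) = 1, so 19 is a unit in Z/428Z (it has a multiplicative inverse). A unit cannot be a zero-divisor: if 19·b ≡ 0 then multiplying both sides by 19^(−1) gives b ≡ 0. So 19 is not a zero-divisor.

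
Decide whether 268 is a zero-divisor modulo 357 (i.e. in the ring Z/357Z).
NO

gcd(268, 357) = 1, so 268 is a unit in Z/357Z (it has a multiplicative inverse). A unit cannot be a zero-divisor: if 268·b ≡ 0 then multiplying both sides by 268^(−1) gives b ≡ 0. So 268 is not a zero-divisor.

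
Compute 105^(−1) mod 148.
105^(−1) ≡ 117 (mod 148)

Apply the extended Euclidean algorithm to (148, 105), tracking rows (r, s, t) with s·148 + t·105 = r. Each division r_prev = q·r_cur + r_new produces the new row as (previous row) − q·(current row):
  row A: (148, 1, 0)   [1·148 + 0·105 = 148]
  row B: (105, 0, 1)   [0·148 + 1·105 = 105]
  148 = 1·105 + 43   → row C = row A − 1·row B = (43, 1, −1)   [check: 1·148 − 1·105 = 43]
  105 = 2·43 + 19   → row D = row B − 2·row C = (19, −2, 3)   [check: −2·148 + 3·105 = 19]
  43 = 2·19 + 5   → row E = row C − 2·row D = (5, 5, −7)   [check: 5·148 − 7·105 = 5]
  19 = 3·5 + 4   → row F = row D − 3·row E = (4, −17, 24)   [check: −17·148 + 24·105 = 4]
  5 = 1·4 + 1   → row G = row E − 1·row F = (1, 22, −31)   [check: 22·148 − 31·105 = 1]
  4 = 4·1 + 0   → remainder 0, stop. gcd = 1 (last nonzero row G).
The gcd is 1, so 105 is invertible mod 148. The last nonzero row gives 22·148 − 31·105 = 1, so t = −31. So 105^(−1) ≡ −31 ≡ 117 (mod 148). Verify: 105 · 117 = 12285 ≡ 1 (mod 148). ✓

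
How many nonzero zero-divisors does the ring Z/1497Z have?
Z/1497Z has 500 nonzero zero-divisors

In Z/1497Z each nonzero element is either a unit (gcd with 1497 is 1) or a zero-divisor (gcd > 1). The number of units is φ(1497): factorise 1497 = 3 · 499, so φ(1497) = (3 − 1) · (499 − 1) = 2 · 498 = 996. The nonzero elements number 1497 − 1 = 1496. Hence the nonzero zero-divisors number 1496 − 996 = 500.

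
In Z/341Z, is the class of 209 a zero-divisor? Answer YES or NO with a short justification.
YES

gcd(209, 341) = 11 > 1, so 209 is not a unit in Z/341Z. In Z/nZ every nonzero non-unit is a zero-divisor: explicitly, take b = 341/gcd = 31 ≠ 0 (mod 341); then 209·31 = 6479 = 19·341, i.e. 209·31 ≡ 0 (mod 341). So 209 is a zero-divisor.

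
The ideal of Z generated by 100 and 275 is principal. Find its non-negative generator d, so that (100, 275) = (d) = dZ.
(100, 275) = (25); d = 25

In the PID Z, (a, b) is generated by gcd(a, b). Compute gcd(275, 100) with the extended Euclidean algorithm, tracking rows (r, s, t) with s·275 + t·100 = r:
  row A: (275, 1, 0)   [1·275 + 0·100 = 275]
  row B: (100, 0, 1)   [0·275 + 1·100 = 100]
  275 = 2·100 + 75   → row C = row A − 2·row B = (75, 1, −2)   [check: 1·275 − 2·100 = 75]
  100 = 1·75 + 25   → row D = row B − 1·row C = (25, −1, 3)   [check: −1·275 + 3·100 = 25]
  75 = 3·25 + 0   → remainder 0, stop. gcd = 25 (last nonzero row D).
So gcd(100, 275) = 25, with Bézout identity −1·275 + 3·100 = 25. Containment (⊇): the Bézout identity exhibits 25 as an element of (100, 275), giving (25) ⊆ (100, 275). Containment (⊆): since 25 | 100 and 25 | 275 (100 = 25·4, 275 = 25·11), every Z-linear combination of 100 and 275 is divisible by 25, so (100, 275) ⊆ (25). Therefore (100, 275) = (25), d = 25.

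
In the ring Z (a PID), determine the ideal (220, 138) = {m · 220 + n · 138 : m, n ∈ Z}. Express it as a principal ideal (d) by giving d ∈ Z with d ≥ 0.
In the PID Z, (a, b) is generated by gcd(a, b). Compute gcd(220, 138) with the extended Euclidean algorithm, tracking rows (r, s, t) with s·220 + t·138 = r:
  row A: (220, 1, 0)   [1·220 + 0·138 = 220]
  row B: (138, 0, 1)   [0·220 + 1·138 = 138]
  220 = 1·138 + 82   → row C = row A − 1·row B = (82, 1, −1)   [check: 1·220 − 1·138 = 82]
  138 = 1·82 + 56   → row D = row B − 1·row C = (56, −1, 2)   [check: −1·220 + 2·138 = 56]
  82 = 1·56 + 26   → row E = row C − 1·row D = (26, 2, −3)   [check: 2·220 − 3·138 = 26]
  56 = 2·26 + 4   → row F = row D − 2·row E = (4, −5, 8)   [check: −5·220 + 8·138 = 4]
  26 = 6·4 + 2   → row G = row E − 6·row F = (2, 32, −51)   [check: 32·220 − 51·138 = 2]
  4 = 2·2 + 0   → remainder 0, stop. gcd = 2 (last nonzero row G).
So gcd(220, 138) = 2, with Bézout identity 32·220 − 51·138 = 2. Containment (⊇): the Bézout identity exhibits 2 as an element of (220, 138), giving (2) ⊆ (220, 138). Containment (⊆): since 2 | 220 and 2 | 138 (220 = 2·110, 138 = 2·69), every Z-linear combination of 220 and 138 is divisible by 2, so (220, 138) ⊆ (2). Therefore (220, 138) = (2), d = 2.

Final answer: (220, 138) = (2); d = 2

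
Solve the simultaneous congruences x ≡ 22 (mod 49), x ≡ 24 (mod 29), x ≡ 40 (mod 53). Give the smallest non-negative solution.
x ≡ 71219 (mod 75313); the representative in [0, 75313) is 71219

The moduli 49, 29, 53 are pairwise coprime, so by the CRT there is a unique solution mod 49·29·53 = 75313.
Solve by successive substitution. Start with x ≡ 22 (mod 49).
  Combine with x ≡ 24 (mod 29): write x = 22 + 49·t and require 22 + 49·t ≡ 24 (mod 29), i.e. 49·t ≡ 24 − 22 ≡ 2 (mod 29). Since 49^(−1) ≡ 16 (mod 29) (49 ≡ 20 (mod 29)), t ≡ 16·2 ≡ 3 (mod 29). So x ≡ 22 + 49·3 = 169 (mod 1421).
  Combine with x ≡ 40 (mod 53): write x = 169 + 1421·t and require 169 + 1421·t ≡ 40 (mod 53), i.e. 1421·t ≡ 40 − 169 ≡ 30 (mod 53). Since 1421^(−1) ≡ 37 (mod 53) (1421 ≡ 43 (mod 53)), t ≡ 37·30 ≡ 50 (mod 53). So x ≡ 169 + 1421·50 = 71219 (mod 75313).
Unique solution in [0, 75313): x = 71219.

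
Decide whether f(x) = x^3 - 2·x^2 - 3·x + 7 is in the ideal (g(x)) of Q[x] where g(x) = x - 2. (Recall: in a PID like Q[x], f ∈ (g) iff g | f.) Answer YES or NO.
In Q[x] the ideal (g) consists of all multiples of g, so f ∈ (g) iff g | f, i.e. iff the remainder of f on division by g is 0. Divide f by g (g is monic, so eliminate the leading term of the running remainder at each step):
  leading term x^3: subtract (x^2)·g(x) = x^3 - 2·x^2, leaving 7 - 3·x
  leading term -3·x: subtract (-3)·g(x) = 6 - 3·x, leaving 1
The remainder r(x) = 1 ≠ 0 (and deg r < deg g), so g ∤ f, i.e. f ∉ (g).

Final answer: NO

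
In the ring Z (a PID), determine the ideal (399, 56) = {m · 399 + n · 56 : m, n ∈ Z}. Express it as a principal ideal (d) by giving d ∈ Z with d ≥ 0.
In the PID Z, (a, b) is generated by gcd(a, b). Compute gcd(399, 56) with the extended Euclidean algorithm, tracking rows (r, s, t) with s·399 + t·56 = r:
  row A: (399, 1, 0)   [1·399 + 0·56 = 399]
  row B: (56, 0, 1)   [0·399 + 1·56 = 56]
  399 = 7·56 + 7   → row C = row A − 7·row B = (7, 1, −7)   [check: 1·399 − 7·56 = 7]
  56 = 8·7 + 0   → remainder 0, stop. gcd = 7 (last nonzero row C).
So gcd(399, 56) = 7, with Bézout identity 1·399 − 7·56 = 7. Containment (⊇): the Bézout identity exhibits 7 as an element of (399, 56), giving (7) ⊆ (399, 56). Containment (⊆): since 7 | 399 and 7 | 56 (399 = 7·57, 56 = 7·8), every Z-linear combination of 399 and 56 is divisible by 7, so (399, 56) ⊆ (7). Therefore (399, 56) = (7), d = 7.

Final answer: (399, 56) = (7); d = 7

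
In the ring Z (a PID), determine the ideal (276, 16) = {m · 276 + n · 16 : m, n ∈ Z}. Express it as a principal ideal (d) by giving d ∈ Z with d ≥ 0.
In the PID Z, (a, b) is generated by gcd(a, b). Compute gcd(276, 16) with the extended Euclidean algorithm, tracking rows (r, s, t) with s·276 + t·16 = r:
  row A: (276, 1, 0)   [1·276 + 0·16 = 276]
  row B: (16, 0, 1)   [0·276 + 1·16 = 16]
  276 = 17·16 + 4   → row C = row A − 17·row B = (4, 1, −17)   [check: 1·276 − 17·16 = 4]
  16 = 4·4 + 0   → remainder 0, stop. gcd = 4 (last nonzero row C).
So gcd(276, 16) = 4, with Bézout identity 1·276 − 17·16 = 4. Containment (⊇): the Bézout identity exhibits 4 as an element of (276, 16), giving (4) ⊆ (276, 16). Containment (⊆): since 4 | 276 and 4 | 16 (276 = 4·69, 16 = 4·4), every Z-linear combination of 276 and 16 is divisible by 4, so (276, 16) ⊆ (4). Therefore (276, 16) = (4), d = 4.

Final answer: (276, 16) = (4); d = 4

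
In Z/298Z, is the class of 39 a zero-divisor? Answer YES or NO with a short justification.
gcd(39, 298) = 1, so 39 is a unit in Z/298Z (it has a multiplicative inverse). A unit cannot be a zero-divisor: if 39·b ≡ 0 then multiplying both sides by 39^(−1) gives b ≡ 0. So 39 is not a zero-divisor.

Final answer: NO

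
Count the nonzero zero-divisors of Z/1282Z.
Z/1282Z has 641 nonzero zero-divisors

In Z/1282Z each nonzero element is either a unit (gcd with 1282 is 1) or a zero-divisor (gcd > 1). The number of units is φ(1282): factorise 1282 = 2 · 641, so φ(1282) = (2 − 1) · (641 − 1) = 1 · 640 = 640. The nonzero elements number 1282 − 1 = 1281. Hence the nonzero zero-divisors number 1281 − 640 = 641.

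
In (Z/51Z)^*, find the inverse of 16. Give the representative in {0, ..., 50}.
Apply the extended Euclidean algorithm to (51, 16), tracking rows (r, s, t) with s·51 + t·16 = r. Each division r_prev = q·r_cur + r_new produces the new row as (previous row) − q·(current row):
  row A: (51, 1, 0)   [1·51 + 0·16 = 51]
  row B: (16, 0, 1)   [0·51 + 1·16 = 16]
  51 = 3·16 + 3   → row C = row A − 3·row B = (3, 1, −3)   [check: 1·51 − 3·16 = 3]
  16 = 5·3 + 1   → row D = row B − 5·row C = (1, −5, 16)   [check: −5·51 + 16·16 = 1]
  3 = 3·1 + 0   → remainder 0, stop. gcd = 1 (last nonzero row D).
The gcd is 1, so 16 is invertible mod 51. The last nonzero row gives −5·51 + 16·16 = 1, so t = 16. So 16^(−1) ≡ 16 (mod 51). Verify: 16 · 16 = 256 ≡ 1 (mod 51). ✓

Final answer: 16^(−1) ≡ 16 (mod 51)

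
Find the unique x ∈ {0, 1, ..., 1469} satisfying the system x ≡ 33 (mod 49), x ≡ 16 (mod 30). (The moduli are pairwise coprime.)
x ≡ 376 (mod 1470); the representative in [0, 1470) is 376

The moduli 49, 30 are pairwise coprime, so by the CRT there is a unique solution mod 49·30 = 1470.
Solve by successive substitution. Start with x ≡ 33 (mod 49).
  Combine with x ≡ 16 (mod 30): write x = 33 + 49·t and require 33 + 49·t ≡ 16 (mod 30), i.e. 49·t ≡ 16 − 33 ≡ 13 (mod 30). Since 49^(−1) ≡ 19 (mod 30) (49 ≡ 19 (mod 30)), t ≡ 19·13 ≡ 7 (mod 30). So x ≡ 33 + 49·7 = 376 (mod 1470).
Unique solution in [0, 1470): x = 376.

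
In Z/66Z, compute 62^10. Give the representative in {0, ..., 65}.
Use repeated squaring. Binary(10) = 1010. Walk through the bits of the exponent 10 left-to-right: at each bit after the leading one, square the running value, then multiply by 62 if the bit is 1 (always reducing mod 66):
  bit 1 = 1 (leading): start with 62.
  bit 2 = 0: square 62^2 = 3844 ≡ 16 (mod 66).
  bit 3 = 1: square 16^2 = 256 ≡ 58; bit is 1, so multiply 58·62 = 3596 ≡ 32 (mod 66).
  bit 4 = 0: square 32^2 = 1024 ≡ 34 (mod 66).
Final value: 62^10 ≡ 34 (mod 66).

Final answer: 34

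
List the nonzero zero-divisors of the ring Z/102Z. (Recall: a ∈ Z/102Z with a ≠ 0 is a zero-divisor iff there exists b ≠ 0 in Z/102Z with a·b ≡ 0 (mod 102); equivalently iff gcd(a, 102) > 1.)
An element a ∈ Z/102Z (with a ≠ 0) is a zero-divisor iff gcd(a, 102) > 1 (because a is a unit precisely when gcd(a, n) = 1, and in Z/nZ every nonzero, non-unit element is a zero-divisor). Scan a = 1, ..., 101 and keep those with gcd(a, 102) > 1:
  gcd(2, 102) = 2, gcd(3, 102) = 3, gcd(4, 102) = 2, gcd(6, 102) = 6, gcd(8, 102) = 2, gcd(9, 102) = 3, gcd(10, 102) = 2, gcd(12, 102) = 6, gcd(14, 102) = 2, gcd(15, 102) = 3, gcd(16, 102) = 2, gcd(17, 102) = 17, gcd(18, 102) = 6, gcd(20, 102) = 2, gcd(21, 102) = 3, gcd(22, 102) = 2, gcd(24, 102) = 6, gcd(26, 102) = 2, gcd(27, 102) = 3, gcd(28, 102) = 2, gcd(30, 102) = 6, gcd(32, 102) = 2, gcd(33, 102) = 3, gcd(34, 102) = 34, gcd(36, 102) = 6, gcd(38, 102) = 2, gcd(39, 102) = 3, gcd(40, 102) = 2, gcd(42, 102) = 6, gcd(44, 102) = 2, gcd(45, 102) = 3, gcd(46, 102) = 2, gcd(48, 102) = 6, gcd(50, 102) = 2, gcd(51, 102) = 51, gcd(52, 102) = 2, gcd(54, 102) = 6, gcd(56, 102) = 2, gcd(57, 102) = 3, gcd(58, 102) = 2, gcd(60, 102) = 6, gcd(62, 102) = 2, gcd(63, 102) = 3, gcd(64, 102) = 2, gcd(66, 102) = 6, gcd(68, 102) = 34, gcd(69, 102) = 3, gcd(70, 102) = 2, gcd(72, 102) = 6, gcd(74, 102) = 2, gcd(75, 102) = 3, gcd(76, 102) = 2, gcd(78, 102) = 6, gcd(80, 102) = 2, gcd(81, 102) = 3, gcd(82, 102) = 2, gcd(84, 102) = 6, gcd(85, 102) = 17, gcd(86, 102) = 2, gcd(87, 102) = 3, gcd(88, 102) = 2, gcd(90, 102) = 6, gcd(92, 102) = 2, gcd(93, 102) = 3, gcd(94, 102) = 2, gcd(96, 102) = 6, gcd(98, 102) = 2, gcd(99, 102) = 3, gcd(100, 102) = 2.
All other a ∈ {1, ..., 101} have gcd(a, 102) = 1 and are units. So the nonzero zero-divisors are exactly the 69 values of a appearing in this scan.

Final answer: nonzero zero-divisors of Z/102Z = {2, 3, 4, 6, 8, 9, 10, 12, 14, 15, 16, 17, 18, 20, 21, 22, 24, 26, 27, 28, 30, 32, 33, 34, 36, 38, 39, 40, 42, 44, 45, 46, 48, 50, 51, 52, 54, 56, 57, 58, 60, 62, 63, 64, 66, 68, 69, 70, 72, 74, 75, 76, 78, 80, 81, 82, 84, 85, 86, 87, 88, 90, 92, 93, 94, 96, 98, 99, 100}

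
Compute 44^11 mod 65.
Use repeated squaring. Binary(11) = 1011. Walk through the bits of the exponent 11 left-to-right: at each bit after the leading one, square the running value, then multiply by 44 if the bit is 1 (always reducing mod 65):
  bit 1 = 1 (leading): start with 44.
  bit 2 = 0: square 44^2 = 1936 ≡ 51 (mod 65).
  bit 3 = 1: square 51^2 = 2601 ≡ 1; bit is 1, so multiply 1·44 = 44 (mod 65).
  bit 4 = 1: square 44^2 = 1936 ≡ 51; bit is 1, so multiply 51·44 = 2244 ≡ 34 (mod 65).
Final value: 44^11 ≡ 34 (mod 65).

Final answer: 34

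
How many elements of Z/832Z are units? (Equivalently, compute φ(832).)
Z/832Z has φ(832) = 384 units

An element a ∈ Z/832Z is a unit iff gcd(a, 832) = 1, so the number of units is φ(832). φ is multiplicative, with φ(p^e) = p^e − p^(e−1). Factorise 832 = 2^6 · 13. Then
  φ(832) = (2^6 − 2^5) · (13 − 1) = 32 · 12 = 384.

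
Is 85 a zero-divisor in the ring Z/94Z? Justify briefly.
gcd(85, 94) = 1, so 85 is a unit in Z/94Z (it has a multiplicative inverse). A unit cannot be a zero-divisor: if 85·b ≡ 0 then multiplying both sides by 85^(−1) gives b ≡ 0. So 85 is not a zero-divisor.

Final answer: NO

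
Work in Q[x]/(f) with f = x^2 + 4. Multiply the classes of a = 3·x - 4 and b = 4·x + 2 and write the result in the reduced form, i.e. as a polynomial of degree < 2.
a · b ≡ -10·x - 56 (mod f(x))

First multiply in Q[x] without reducing: a · b = 12·x^2 - 10·x - 8. Now divide by f(x) = x^2 + 4, eliminating the leading term at each step:
  leading term 12·x^2: subtract (12)·f(x) = 12·x^2 + 48, leaving -10·x - 56
The degree is now < 2, so this is the remainder. Hence a · b ≡ -10·x - 56 in Q[x]/(f).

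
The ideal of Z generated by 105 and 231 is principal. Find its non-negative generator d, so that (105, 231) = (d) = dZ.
(105, 231) = (21); d = 21

In the PID Z, (a, b) is generated by gcd(a, b). Compute gcd(231, 105) with the extended Euclidean algorithm, tracking rows (r, s, t) with s·231 + t·105 = r:
  row A: (231, 1, 0)   [1·231 + 0·105 = 231]
  row B: (105, 0, 1)   [0·231 + 1·105 = 105]
  231 = 2·105 + 21   → row C = row A − 2·row B = (21, 1, −2)   [check: 1·231 − 2·105 = 21]
  105 = 5·21 + 0   → remainder 0, stop. gcd = 21 (last nonzero row C).
So gcd(105, 231) = 21, with Bézout identity 1·231 − 2·105 = 21. Containment (⊇): the Bézout identity exhibits 21 as an element of (105, 231), giving (21) ⊆ (105, 231). Containment (⊆): since 21 | 105 and 21 | 231 (105 = 21·5, 231 = 21·11), every Z-linear combination of 105 and 231 is divisible by 21, so (105, 231) ⊆ (21). Therefore (105, 231) = (21), d = 21.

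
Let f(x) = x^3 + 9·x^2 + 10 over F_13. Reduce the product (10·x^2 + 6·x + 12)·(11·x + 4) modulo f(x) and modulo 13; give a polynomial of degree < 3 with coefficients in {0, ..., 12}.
Multiply as integer polynomials: a · b = 110·x^3 + 106·x^2 + 156·x + 48. Reducing coefficients mod 13: a · b ≡ 6·x^3 + 2·x^2 + 9. Now divide by f(x) = x^3 + 9·x^2 + 10 in F_13[x], eliminating the leading term at each step:
  leading term 6·x^3: subtract (6)·f(x) = 6·x^3 + 2·x^2 + 8, leaving 1 (coefficients mod 13)
The degree is now < 3, so this is the remainder. Hence a · b ≡ 1 in F_13[x]/(f).

Final answer: a · b ≡ 1 (mod f(x))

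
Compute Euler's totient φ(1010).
φ is multiplicative, with φ(p^e) = p^e − p^(e−1). Factorise 1010 = 2 · 5 · 101. Then
  φ(1010) = (2 − 1) · (5 − 1) · (101 − 1) = 1 · 4 · 100 = 400.

Final answer: φ(1010) = 400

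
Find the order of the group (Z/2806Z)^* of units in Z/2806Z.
|(Z/2806Z)^*| = 1320

(Z/2806Z)^* consists of the classes a with gcd(a, 2806) = 1, so its order is φ(2806). φ is multiplicative, with φ(p^e) = p^e − p^(e−1). Factorise 2806 = 2 · 23 · 61. Then
  φ(2806) = (2 − 1) · (23 − 1) · (61 − 1) = 1 · 22 · 60 = 1320.
Thus |(Z/2806Z)^*| = 1320.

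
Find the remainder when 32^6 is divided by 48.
16

Use repeated squaring. Binary(6) = 110. Walk through the bits of the exponent 6 left-to-right: at each bit after the leading one, square the running value, then multiply by 32 if the bit is 1 (always reducing mod 48):
  bit 1 = 1 (leading): start with 32.
  bit 2 = 1: square 32^2 = 1024 ≡ 16; bit is 1, so multiply 16·32 = 512 ≡ 32 (mod 48).
  bit 3 = 0: square 32^2 = 1024 ≡ 16 (mod 48).
Final value: 32^6 ≡ 16 (mod 48).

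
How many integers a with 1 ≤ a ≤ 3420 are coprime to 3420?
864

The number of a ∈ {1, ..., 3420} with gcd(a, 3420) = 1 is by definition Euler's totient φ(3420). φ is multiplicative, with φ(p^e) = p^e − p^(e−1). Factorise 3420 = 2^2 · 3^2 · 5 · 19. Then
  φ(3420) = (2^2 − 2^1) · (3^2 − 3^1) · (5 − 1) · (19 − 1) = 2 · 6 · 4 · 18 = 864.
So there are 864 such integers.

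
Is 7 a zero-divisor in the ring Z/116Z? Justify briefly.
gcd(7, 116) = 1, so 7 is a unit in Z/116Z (it has a multiplicative inverse). A unit cannot be a zero-divisor: if 7·b ≡ 0 then multiplying both sides by 7^(−1) gives b ≡ 0. So 7 is not a zero-divisor.

Final answer: NO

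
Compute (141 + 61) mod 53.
Reduce the summands first: 141 ≡ 35, 61 ≡ 8 (mod 53), so 141 + 61 ≡ 35 + 8 (mod 53). 35 + 8 = 43; 43 = 0·53 + 43, so (141 + 61) mod 53 = 43.

Final answer: 43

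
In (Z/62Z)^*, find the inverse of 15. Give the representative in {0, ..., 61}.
Apply the extended Euclidean algorithm to (62, 15), tracking rows (r, s, t) with s·62 + t·15 = r. Each division r_prev = q·r_cur + r_new produces the new row as (previous row) − q·(current row):
  row A: (62, 1, 0)   [1·62 + 0·15 = 62]
  row B: (15, 0, 1)   [0·62 + 1·15 = 15]
  62 = 4·15 + 2   → row C = row A − 4·row B = (2, 1, −4)   [check: 1·62 − 4·15 = 2]
  15 = 7·2 + 1   → row D = row B − 7·row C = (1, −7, 29)   [check: −7·62 + 29·15 = 1]
  2 = 2·1 + 0   → remainder 0, stop. gcd = 1 (last nonzero row D).
The gcd is 1, so 15 is invertible mod 62. The last nonzero row gives −7·62 + 29·15 = 1, so t = 29. So 15^(−1) ≡ 29 (mod 62). Verify: 15 · 29 = 435 ≡ 1 (mod 62). ✓

Final answer: 15^(−1) ≡ 29 (mod 62)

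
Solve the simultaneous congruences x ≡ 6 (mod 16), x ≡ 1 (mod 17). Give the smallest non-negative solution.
x ≡ 86 (mod 272); the representative in [0, 272) is 86

The moduli 16, 17 are pairwise coprime, so by the CRT there is a unique solution mod 16·17 = 272.
Solve by successive substitution. Start with x ≡ 6 (mod 16).
  Combine with x ≡ 1 (mod 17): write x = 6 + 16·t and require 6 + 16·t ≡ 1 (mod 17), i.e. 16·t ≡ 1 − 6 ≡ 12 (mod 17). Since 16^(−1) ≡ 16 (mod 17), t ≡ 16·12 ≡ 5 (mod 17). So x ≡ 6 + 16·5 = 86 (mod 272).
Unique solution in [0, 272): x = 86.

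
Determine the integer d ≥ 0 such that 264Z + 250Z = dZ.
In the PID Z, (a, b) is generated by gcd(a, b). Compute gcd(264, 250) with the extended Euclidean algorithm, tracking rows (r, s, t) with s·264 + t·250 = r:
  row A: (264, 1, 0)   [1·264 + 0·250 = 264]
  row B: (250, 0, 1)   [0·264 + 1·250 = 250]
  264 = 1·250 + 14   → row C = row A − 1·row B = (14, 1, −1)   [check: 1·264 − 1·250 = 14]
  250 = 17·14 + 12   → row D = row B − 17·row C = (12, −17, 18)   [check: −17·264 + 18·250 = 12]
  14 = 1·12 + 2   → row E = row C − 1·row D = (2, 18, −19)   [check: 18·264 − 19·250 = 2]
  12 = 6·2 + 0   → remainder 0, stop. gcd = 2 (last nonzero row E).
So gcd(264, 250) = 2, with Bézout identity 18·264 − 19·250 = 2. Containment (⊇): the Bézout identity exhibits 2 as an element of (264, 250), giving (2) ⊆ (264, 250). Containment (⊆): since 2 | 264 and 2 | 250 (264 = 2·132, 250 = 2·125), every Z-linear combination of 264 and 250 is divisible by 2, so (264, 250) ⊆ (2). Therefore (264, 250) = (2), d = 2.

Final answer: (264, 250) = (2); d = 2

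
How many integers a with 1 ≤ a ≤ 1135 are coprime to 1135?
904

The number of a ∈ {1, ..., 1135} with gcd(a, 1135) = 1 is by definition Euler's totient φ(1135). φ is multiplicative, with φ(p^e) = p^e − p^(e−1). Factorise 1135 = 5 · 227. Then
  φ(1135) = (5 − 1) · (227 − 1) = 4 · 226 = 904.
So there are 904 such integers.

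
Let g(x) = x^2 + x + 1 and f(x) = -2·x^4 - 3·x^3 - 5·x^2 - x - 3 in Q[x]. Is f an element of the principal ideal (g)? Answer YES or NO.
In Q[x] the ideal (g) consists of all multiples of g, so f ∈ (g) iff g | f, i.e. iff the remainder of f on division by g is 0. Divide f by g (g is monic, so eliminate the leading term of the running remainder at each step):
  leading term -2·x^4: subtract (-2·x^2)·g(x) = -2·x^4 - 2·x^3 - 2·x^2, leaving -x^3 - 3·x^2 - x - 3
  leading term -x^3: subtract (-x)·g(x) = -x^3 - x^2 - x, leaving -2·x^2 - 3
  leading term -2·x^2: subtract (-2)·g(x) = -2·x^2 - 2·x - 2, leaving 2·x - 1
The remainder r(x) = 2·x - 1 ≠ 0 (and deg r < deg g), so g ∤ f, i.e. f ∉ (g).

Final answer: NO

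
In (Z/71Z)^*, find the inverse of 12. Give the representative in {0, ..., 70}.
12^(−1) ≡ 6 (mod 71)

Apply the extended Euclidean algorithm to (71, 12), tracking rows (r, s, t) with s·71 + t·12 = r. Each division r_prev = q·r_cur + r_new produces the new row as (previous row) − q·(current row):
  row A: (71, 1, 0)   [1·71 + 0·12 = 71]
  row B: (12, 0, 1)   [0·71 + 1·12 = 12]
  71 = 5·12 + 11   → row C = row A − 5·row B = (11, 1, −5)   [check: 1·71 − 5·12 = 11]
  12 = 1·11 + 1   → row D = row B − 1·row C = (1, −1, 6)   [check: −1·71 + 6·12 = 1]
  11 = 11·1 + 0   → remainder 0, stop. gcd = 1 (last nonzero row D).
The gcd is 1, so 12 is invertible mod 71. The last nonzero row gives −1·71 + 6·12 = 1, so t = 6. So 12^(−1) ≡ 6 (mod 71). Verify: 12 · 6 = 72 ≡ 1 (mod 71). ✓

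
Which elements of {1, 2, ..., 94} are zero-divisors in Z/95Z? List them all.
An element a ∈ Z/95Z (with a ≠ 0) is a zero-divisor iff gcd(a, 95) > 1 (because a is a unit precisely when gcd(a, n) = 1, and in Z/nZ every nonzero, non-unit element is a zero-divisor). Scan a = 1, ..., 94 and keep those with gcd(a, 95) > 1:
  gcd(5, 95) = 5, gcd(10, 95) = 5, gcd(15, 95) = 5, gcd(19, 95) = 19, gcd(20, 95) = 5, gcd(25, 95) = 5, gcd(30, 95) = 5, gcd(35, 95) = 5, gcd(38, 95) = 19, gcd(40, 95) = 5, gcd(45, 95) = 5, gcd(50, 95) = 5, gcd(55, 95) = 5, gcd(57, 95) = 19, gcd(60, 95) = 5, gcd(65, 95) = 5, gcd(70, 95) = 5, gcd(75, 95) = 5, gcd(76, 95) = 19, gcd(80, 95) = 5, gcd(85, 95) = 5, gcd(90, 95) = 5.
All other a ∈ {1, ..., 94} have gcd(a, 95) = 1 and are units. So the nonzero zero-divisors are exactly the 22 values of a appearing in this scan.

Final answer: nonzero zero-divisors of Z/95Z = {5, 10, 15, 19, 20, 25, 30, 35, 38, 40, 45, 50, 55, 57, 60, 65, 70, 75, 76, 80, 85, 90}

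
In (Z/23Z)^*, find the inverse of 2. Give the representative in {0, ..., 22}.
2^(−1) ≡ 12 (mod 23)

Apply the extended Euclidean algorithm to (23, 2), tracking rows (r, s, t) with s·23 + t·2 = r. Each division r_prev = q·r_cur + r_new produces the new row as (previous row) − q·(current row):
  row A: (23, 1, 0)   [1·23 + 0·2 = 23]
  row B: (2, 0, 1)   [0·23 + 1·2 = 2]
  23 = 11·2 + 1   → row C = row A − 11·row B = (1, 1, −11)   [check: 1·23 − 11·2 = 1]
  2 = 2·1 + 0   → remainder 0, stop. gcd = 1 (last nonzero row C).
The gcd is 1, so 2 is invertible mod 23. The last nonzero row gives 1·23 − 11·2 = 1, so t = −11. So 2^(−1) ≡ −11 ≡ 12 (mod 23). Verify: 2 · 12 = 24 ≡ 1 (mod 23). ✓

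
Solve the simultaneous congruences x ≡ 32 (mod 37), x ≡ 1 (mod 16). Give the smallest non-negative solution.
x ≡ 513 (mod 592); the representative in [0, 592) is 513

The moduli 37, 16 are pairwise coprime, so by the CRT there is a unique solution mod 37·16 = 592.
Solve by successive substitution. Start with x ≡ 32 (mod 37).
  Combine with x ≡ 1 (mod 16): write x = 32 + 37·t and require 32 + 37·t ≡ 1 (mod 16), i.e. 37·t ≡ 1 − 32 ≡ 1 (mod 16). Since 37^(−1) ≡ 13 (mod 16) (37 ≡ 5 (mod 16)), t ≡ 13·1 ≡ 13 (mod 16). So x ≡ 32 + 37·13 = 513 (mod 592).
Unique solution in [0, 592): x = 513.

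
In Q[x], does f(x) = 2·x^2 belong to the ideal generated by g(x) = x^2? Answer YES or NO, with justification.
YES

In Q[x] the ideal (g) consists of all multiples of g, so f ∈ (g) iff g | f, i.e. iff the remainder of f on division by g is 0. Divide f by g (g is monic, so eliminate the leading term of the running remainder at each step):
  leading term 2·x^2: subtract (2)·g(x) = 2·x^2, leaving 0
The remainder is 0, so f(x) = g(x) · h(x) with h(x) = 2. Hence g | f, i.e. f ∈ (g).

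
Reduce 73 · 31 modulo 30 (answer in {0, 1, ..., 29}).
Reduce the factors first: 73 ≡ 13, 31 ≡ 1 (mod 30), so 73 · 31 ≡ 13 · 1 (mod 30). 13 · 1 = 13. Dividing by 30: 13 = 0·30 + 13. So (73 · 31) mod 30 = 13.

Final answer: 13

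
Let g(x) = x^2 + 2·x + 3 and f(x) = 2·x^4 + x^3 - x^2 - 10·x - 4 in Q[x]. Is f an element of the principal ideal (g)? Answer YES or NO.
NO

In Q[x] the ideal (g) consists of all multiples of g, so f ∈ (g) iff g | f, i.e. iff the remainder of f on division by g is 0. Divide f by g (g is monic, so eliminate the leading term of the running remainder at each step):
  leading term 2·x^4: subtract (2·x^2)·g(x) = 2·x^4 + 4·x^3 + 6·x^2, leaving -3·x^3 - 7·x^2 - 10·x - 4
  leading term -3·x^3: subtract (-3·x)·g(x) = -3·x^3 - 6·x^2 - 9·x, leaving -x^2 - x - 4
  leading term -x^2: subtract (-1)·g(x) = -x^2 - 2·x - 3, leaving x - 1
The remainder r(x) = x - 1 ≠ 0 (and deg r < deg g), so g ∤ f, i.e. f ∉ (g).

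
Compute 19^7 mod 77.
68

Use repeated squaring. Binary(7) = 111. Walk through the bits of the exponent 7 left-to-right: at each bit after the leading one, square the running value, then multiply by 19 if the bit is 1 (always reducing mod 77):
  bit 1 = 1 (leading): start with 19.
  bit 2 = 1: square 19^2 = 361 ≡ 53; bit is 1, so multiply 53·19 = 1007 ≡ 6 (mod 77).
  bit 3 = 1: square 6^2 = 36; bit is 1, so multiply 36·19 = 684 ≡ 68 (mod 77).
Final value: 19^7 ≡ 68 (mod 77).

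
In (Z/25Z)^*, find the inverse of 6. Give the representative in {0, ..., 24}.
Apply the extended Euclidean algorithm to (25, 6), tracking rows (r, s, t) with s·25 + t·6 = r. Each division r_prev = q·r_cur + r_new produces the new row as (previous row) − q·(current row):
  row A: (25, 1, 0)   [1·25 + 0·6 = 25]
  row B: (6, 0, 1)   [0·25 + 1·6 = 6]
  25 = 4·6 + 1   → row C = row A − 4·row B = (1, 1, −4)   [check: 1·25 − 4·6 = 1]
  6 = 6·1 + 0   → remainder 0, stop. gcd = 1 (last nonzero row C).
The gcd is 1, so 6 is invertible mod 25. The last nonzero row gives 1·25 − 4·6 = 1, so t = −4. So 6^(−1) ≡ −4 ≡ 21 (mod 25). Verify: 6 · 21 = 126 ≡ 1 (mod 25). ✓

Final answer: 6^(−1) ≡ 21 (mod 25)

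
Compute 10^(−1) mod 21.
10^(−1) ≡ 19 (mod 21)

Apply the extended Euclidean algorithm to (21, 10), tracking rows (r, s, t) with s·21 + t·10 = r. Each division r_prev = q·r_cur + r_new produces the new row as (previous row) − q·(current row):
  row A: (21, 1, 0)   [1·21 + 0·10 = 21]
  row B: (10, 0, 1)   [0·21 + 1·10 = 10]
  21 = 2·10 + 1   → row C = row A − 2·row B = (1, 1, −2)   [check: 1·21 − 2·10 = 1]
  10 = 10·1 + 0   → remainder 0, stop. gcd = 1 (last nonzero row C).
The gcd is 1, so 10 is invertible mod 21. The last nonzero row gives 1·21 − 2·10 = 1, so t = −2. So 10^(−1) ≡ −2 ≡ 19 (mod 21). Verify: 10 · 19 = 190 ≡ 1 (mod 21). ✓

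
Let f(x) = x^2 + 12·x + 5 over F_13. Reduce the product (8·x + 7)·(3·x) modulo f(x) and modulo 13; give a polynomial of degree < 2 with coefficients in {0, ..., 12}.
a · b ≡ 6·x + 10 (mod f(x))

Multiply as integer polynomials: a · b = 24·x^2 + 21·x. Reducing coefficients mod 13: a · b ≡ 11·x^2 + 8·x. Now divide by f(x) = x^2 + 12·x + 5 in F_13[x], eliminating the leading term at each step:
  leading term 11·x^2: subtract (11)·f(x) = 11·x^2 + 2·x + 3, leaving 6·x + 10 (coefficients mod 13)
The degree is now < 2, so this is the remainder. Hence a · b ≡ 6·x + 10 in F_13[x]/(f).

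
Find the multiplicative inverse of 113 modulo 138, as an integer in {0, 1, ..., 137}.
Apply the extended Euclidean algorithm to (138, 113), tracking rows (r, s, t) with s·138 + t·113 = r. Each division r_prev = q·r_cur + r_new produces the new row as (previous row) − q·(current row):
  row A: (138, 1, 0)   [1·138 + 0·113 = 138]
  row B: (113, 0, 1)   [0·138 + 1·113 = 113]
  138 = 1·113 + 25   → row C = row A − 1·row B = (25, 1, −1)   [check: 1·138 − 1·113 = 25]
  113 = 4·25 + 13   → row D = row B − 4·row C = (13, −4, 5)   [check: −4·138 + 5·113 = 13]
  25 = 1·13 + 12   → row E = row C − 1·row D = (12, 5, −6)   [check: 5·138 − 6·113 = 12]
  13 = 1·12 + 1   → row F = row D − 1·row E = (1, −9, 11)   [check: −9·138 + 11·113 = 1]
  12 = 12·1 + 0   → remainder 0, stop. gcd = 1 (last nonzero row F).
The gcd is 1, so 113 is invertible mod 138. The last nonzero row gives −9·138 + 11·113 = 1, so t = 11. So 113^(−1) ≡ 11 (mod 138). Verify: 113 · 11 = 1243 ≡ 1 (mod 138). ✓

Final answer: 113^(−1) ≡ 11 (mod 138)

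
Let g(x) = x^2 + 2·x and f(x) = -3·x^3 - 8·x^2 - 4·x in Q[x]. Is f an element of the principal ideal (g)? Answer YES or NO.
YES

In Q[x] the ideal (g) consists of all multiples of g, so f ∈ (g) iff g | f, i.e. iff the remainder of f on division by g is 0. Divide f by g (g is monic, so eliminate the leading term of the running remainder at each step):
  leading term -3·x^3: subtract (-3·x)·g(x) = -3·x^3 - 6·x^2, leaving -2·x^2 - 4·x
  leading term -2·x^2: subtract (-2)·g(x) = -2·x^2 - 4·x, leaving 0
The remainder is 0, so f(x) = g(x) · h(x) with h(x) = -3·x - 2. Hence g | f, i.e. f ∈ (g).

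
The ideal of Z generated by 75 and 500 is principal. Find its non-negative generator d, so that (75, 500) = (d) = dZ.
(75, 500) = (25); d = 25

In the PID Z, (a, b) is generated by gcd(a, b). Compute gcd(500, 75) with the extended Euclidean algorithm, tracking rows (r, s, t) with s·500 + t·75 = r:
  row A: (500, 1, 0)   [1·500 + 0·75 = 500]
  row B: (75, 0, 1)   [0·500 + 1·75 = 75]
  500 = 6·75 + 50   → row C = row A − 6·row B = (50, 1, −6)   [check: 1·500 − 6·75 = 50]
  75 = 1·50 + 25   → row D = row B − 1·row C = (25, −1, 7)   [check: −1·500 + 7·75 = 25]
  50 = 2·25 + 0   → remainder 0, stop. gcd = 25 (last nonzero row D).
So gcd(75, 500) = 25, with Bézout identity −1·500 + 7·75 = 25. Containment (⊇): the Bézout identity exhibits 25 as an element of (75, 500), giving (25) ⊆ (75, 500). Containment (⊆): since 25 | 75 and 25 | 500 (75 = 25·3, 500 = 25·20), every Z-linear combination of 75 and 500 is divisible by 25, so (75, 500) ⊆ (25). Therefore (75, 500) = (25), d = 25.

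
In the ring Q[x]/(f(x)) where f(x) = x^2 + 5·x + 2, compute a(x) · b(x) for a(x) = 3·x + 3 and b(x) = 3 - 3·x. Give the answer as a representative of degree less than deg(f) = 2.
a · b ≡ 45·x + 27 (mod f(x))

First multiply in Q[x] without reducing: a · b = 9 - 9·x^2. Now divide by f(x) = x^2 + 5·x + 2, eliminating the leading term at each step:
  leading term -9·x^2: subtract (-9)·f(x) = -9·x^2 - 45·x - 18, leaving 45·x + 27
The degree is now < 2, so this is the remainder. Hence a · b ≡ 45·x + 27 in Q[x]/(f).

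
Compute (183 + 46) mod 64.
Reduce the summands first: 183 ≡ 55 (mod 64), so 183 + 46 ≡ 55 + 46 (mod 64). 55 + 46 = 101; 101 = 1·64 + 37, so (183 + 46) mod 64 = 37.

Final answer: 37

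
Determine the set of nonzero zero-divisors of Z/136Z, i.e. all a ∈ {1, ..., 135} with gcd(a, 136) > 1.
nonzero zero-divisors of Z/136Z = {2, 4, 6, 8, 10, 12, 14, 16, 17, 18, 20, 22, 24, 26, 28, 30, 32, 34, 36, 38, 40, 42, 44, 46, 48, 50, 51, 52, 54, 56, 58, 60, 62, 64, 66, 68, 70, 72, 74, 76, 78, 80, 82, 84, 85, 86, 88, 90, 92, 94, 96, 98, 100, 102, 104, 106, 108, 110, 112, 114, 116, 118, 119, 120, 122, 124, 126, 128, 130, 132, 134}

An element a ∈ Z/136Z (with a ≠ 0) is a zero-divisor iff gcd(a, 136) > 1 (because a is a unit precisely when gcd(a, n) = 1, and in Z/nZ every nonzero, non-unit element is a zero-divisor). Scan a = 1, ..., 135 and keep those with gcd(a, 136) > 1:
  gcd(2, 136) = 2, gcd(4, 136) = 4, gcd(6, 136) = 2, gcd(8, 136) = 8, gcd(10, 136) = 2, gcd(12, 136) = 4, gcd(14, 136) = 2, gcd(16, 136) = 8, gcd(17, 136) = 17, gcd(18, 136) = 2, gcd(20, 136) = 4, gcd(22, 136) = 2, gcd(24, 136) = 8, gcd(26, 136) = 2, gcd(28, 136) = 4, gcd(30, 136) = 2, gcd(32, 136) = 8, gcd(34, 136) = 34, gcd(36, 136) = 4, gcd(38, 136) = 2, gcd(40, 136) = 8, gcd(42, 136) = 2, gcd(44, 136) = 4, gcd(46, 136) = 2, gcd(48, 136) = 8, gcd(50, 136) = 2, gcd(51, 136) = 17, gcd(52, 136) = 4, gcd(54, 136) = 2, gcd(56, 136) = 8, gcd(58, 136) = 2, gcd(60, 136) = 4, gcd(62, 136) = 2, gcd(64, 136) = 8, gcd(66, 136) = 2, gcd(68, 136) = 68, gcd(70, 136) = 2, gcd(72, 136) = 8, gcd(74, 136) = 2, gcd(76, 136) = 4, gcd(78, 136) = 2, gcd(80, 136) = 8, gcd(82, 136) = 2, gcd(84, 136) = 4, gcd(85, 136) = 17, gcd(86, 136) = 2, gcd(88, 136) = 8, gcd(90, 136) = 2, gcd(92, 136) = 4, gcd(94, 136) = 2, gcd(96, 136) = 8, gcd(98, 136) = 2, gcd(100, 136) = 4, gcd(102, 136) = 34, gcd(104, 136) = 8, gcd(106, 136) = 2, gcd(108, 136) = 4, gcd(110, 136) = 2, gcd(112, 136) = 8, gcd(114, 136) = 2, gcd(116, 136) = 4, gcd(118, 136) = 2, gcd(119, 136) = 17, gcd(120, 136) = 8, gcd(122, 136) = 2, gcd(124, 136) = 4, gcd(126, 136) = 2, gcd(128, 136) = 8, gcd(130, 136) = 2, gcd(132, 136) = 4, gcd(134, 136) = 2.
All other a ∈ {1, ..., 135} have gcd(a, 136) = 1 and are units. So the nonzero zero-divisors are exactly the 71 values of a appearing in this scan.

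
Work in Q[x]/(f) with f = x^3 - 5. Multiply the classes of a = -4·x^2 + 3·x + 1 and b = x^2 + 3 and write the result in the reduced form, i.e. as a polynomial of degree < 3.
a · b ≡ -11·x^2 - 11·x + 18 (mod f(x))

First multiply in Q[x] without reducing: a · b = -4·x^4 + 3·x^3 - 11·x^2 + 9·x + 3. Now divide by f(x) = x^3 - 5, eliminating the leading term at each step:
  leading term -4·x^4: subtract (-4·x)·f(x) = -4·x^4 + 20·x, leaving 3·x^3 - 11·x^2 - 11·x + 3
  leading term 3·x^3: subtract (3)·f(x) = 3·x^3 - 15, leaving -11·x^2 - 11·x + 18
The degree is now < 3, so this is the remainder. Hence a · b ≡ -11·x^2 - 11·x + 18 in Q[x]/(f).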